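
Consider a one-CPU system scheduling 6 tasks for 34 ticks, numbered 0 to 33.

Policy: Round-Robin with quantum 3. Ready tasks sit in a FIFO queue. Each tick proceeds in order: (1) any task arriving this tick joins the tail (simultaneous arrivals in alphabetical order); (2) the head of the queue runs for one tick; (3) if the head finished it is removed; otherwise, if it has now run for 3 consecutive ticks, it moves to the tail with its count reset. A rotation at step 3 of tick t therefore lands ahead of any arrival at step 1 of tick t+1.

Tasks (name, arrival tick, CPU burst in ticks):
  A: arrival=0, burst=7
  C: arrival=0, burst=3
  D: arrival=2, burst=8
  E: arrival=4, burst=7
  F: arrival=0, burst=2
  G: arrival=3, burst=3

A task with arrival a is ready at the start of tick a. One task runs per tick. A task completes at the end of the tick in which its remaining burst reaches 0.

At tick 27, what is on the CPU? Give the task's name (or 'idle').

t=0: queue=[A,C,F] q_used=0 → run A
t=1: queue=[A,C,F] q_used=1 → run A
t=2: queue=[A,C,F,D] q_used=2 → run A
t=3: queue=[C,F,D,A,G] q_used=0 → run C
t=4: queue=[C,F,D,A,G,E] q_used=1 → run C
t=5: queue=[C,F,D,A,G,E] q_used=2 → run C
t=6: queue=[F,D,A,G,E] q_used=0 → run F
t=7: queue=[F,D,A,G,E] q_used=1 → run F
t=8: queue=[D,A,G,E] q_used=0 → run D
t=9: queue=[D,A,G,E] q_used=1 → run D
t=10: queue=[D,A,G,E] q_used=2 → run D
t=11: queue=[A,G,E,D] q_used=0 → run A
t=12: queue=[A,G,E,D] q_used=1 → run A
t=13: queue=[A,G,E,D] q_used=2 → run A
t=14: queue=[G,E,D,A] q_used=0 → run G
t=15: queue=[G,E,D,A] q_used=1 → run G
t=16: queue=[G,E,D,A] q_used=2 → run G
t=17: queue=[E,D,A] q_used=0 → run E
t=18: queue=[E,D,A] q_used=1 → run E
t=19: queue=[E,D,A] q_used=2 → run E
t=20: queue=[D,A,E] q_used=0 → run D
t=21: queue=[D,A,E] q_used=1 → run D
t=22: queue=[D,A,E] q_used=2 → run D
t=23: queue=[A,E,D] q_used=0 → run A
t=24: queue=[E,D] q_used=0 → run E
t=25: queue=[E,D] q_used=1 → run E
t=26: queue=[E,D] q_used=2 → run E
t=27: queue=[D,E] q_used=0 → run D
t=28: queue=[D,E] q_used=1 → run D
t=29: queue=[E] q_used=0 → run E
t=30: (idle)
t=31: (idle)
t=32: (idle)
t=33: (idle)

running at tick 27 = D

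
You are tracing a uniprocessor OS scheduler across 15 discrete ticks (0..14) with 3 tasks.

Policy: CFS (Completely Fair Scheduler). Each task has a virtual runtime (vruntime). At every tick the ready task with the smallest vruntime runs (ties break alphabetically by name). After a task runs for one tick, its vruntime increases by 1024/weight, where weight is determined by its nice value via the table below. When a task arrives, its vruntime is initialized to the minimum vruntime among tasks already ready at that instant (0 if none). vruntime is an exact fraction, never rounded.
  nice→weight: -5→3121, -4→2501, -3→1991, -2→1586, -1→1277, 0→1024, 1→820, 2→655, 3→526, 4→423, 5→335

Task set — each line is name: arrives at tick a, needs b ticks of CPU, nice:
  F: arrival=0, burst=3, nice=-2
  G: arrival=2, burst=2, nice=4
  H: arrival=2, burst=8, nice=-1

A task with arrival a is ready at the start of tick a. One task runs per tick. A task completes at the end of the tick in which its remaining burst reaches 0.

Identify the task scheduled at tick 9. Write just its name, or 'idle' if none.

t=0: vr[F=0] → run F
t=1: vr[F=512/793] → run F
t=2: vr[F=1024/793 G=1024/793 H=1024/793] → run F
t=3: vr[G=1024/793 H=1024/793] → run G
t=4: vr[G=1245184/335439 H=1024/793] → run H
t=5: vr[G=1245184/335439 H=2119680/1012661] → run H
t=6: vr[G=1245184/335439 H=2931712/1012661] → run H
t=7: vr[G=1245184/335439 H=3743744/1012661] → run H
t=8: vr[G=1245184/335439 H=4555776/1012661] → run G
t=9: vr[H=4555776/1012661] → run H
t=10: vr[H=5367808/1012661] → run H
t=11: vr[H=6179840/1012661] → run H
t=12: vr[H=6991872/1012661] → run H
t=13: (idle)
t=14: (idle)

running at tick 9 = H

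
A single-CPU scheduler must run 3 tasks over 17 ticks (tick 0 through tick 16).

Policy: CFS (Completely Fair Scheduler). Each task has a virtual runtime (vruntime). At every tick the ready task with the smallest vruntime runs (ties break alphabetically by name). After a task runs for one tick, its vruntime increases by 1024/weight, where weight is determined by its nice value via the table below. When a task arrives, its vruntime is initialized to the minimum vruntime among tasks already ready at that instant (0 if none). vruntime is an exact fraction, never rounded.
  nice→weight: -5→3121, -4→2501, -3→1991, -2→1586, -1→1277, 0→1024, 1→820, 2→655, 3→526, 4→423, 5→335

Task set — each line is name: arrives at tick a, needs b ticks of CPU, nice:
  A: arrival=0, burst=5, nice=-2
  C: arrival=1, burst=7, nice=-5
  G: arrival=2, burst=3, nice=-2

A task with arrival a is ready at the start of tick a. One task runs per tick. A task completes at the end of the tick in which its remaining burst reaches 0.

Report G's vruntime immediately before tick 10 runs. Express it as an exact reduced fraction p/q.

t=0: vr[A=0] → run A
t=1: vr[A=512/793 C=512/793] → run A
t=2: vr[A=1024/793 C=512/793 G=512/793] → run C
t=3: vr[A=1024/793 C=2409984/2474953 G=512/793] → run G
t=4: vr[A=1024/793 C=2409984/2474953 G=1024/793] → run C
t=5: vr[A=1024/793 C=3222016/2474953 G=1024/793] → run A
t=6: vr[A=1536/793 C=3222016/2474953 G=1024/793] → run G
t=7: vr[A=1536/793 C=3222016/2474953 G=1536/793] → run C
t=8: vr[A=1536/793 C=4034048/2474953 G=1536/793] → run C
t=9: vr[A=1536/793 C=4846080/2474953 G=1536/793] → run A
t=10: vr[A=2048/793 C=4846080/2474953 G=1536/793] → run G
t=11: vr[A=2048/793 C=4846080/2474953] → run C
t=12: vr[A=2048/793 C=5658112/2474953] → run C
t=13: vr[A=2048/793 C=6470144/2474953] → run A
t=14: vr[C=6470144/2474953] → run C
t=15: (idle)
t=16: (idle)

vruntime(G, start of tick 10) = 1536/793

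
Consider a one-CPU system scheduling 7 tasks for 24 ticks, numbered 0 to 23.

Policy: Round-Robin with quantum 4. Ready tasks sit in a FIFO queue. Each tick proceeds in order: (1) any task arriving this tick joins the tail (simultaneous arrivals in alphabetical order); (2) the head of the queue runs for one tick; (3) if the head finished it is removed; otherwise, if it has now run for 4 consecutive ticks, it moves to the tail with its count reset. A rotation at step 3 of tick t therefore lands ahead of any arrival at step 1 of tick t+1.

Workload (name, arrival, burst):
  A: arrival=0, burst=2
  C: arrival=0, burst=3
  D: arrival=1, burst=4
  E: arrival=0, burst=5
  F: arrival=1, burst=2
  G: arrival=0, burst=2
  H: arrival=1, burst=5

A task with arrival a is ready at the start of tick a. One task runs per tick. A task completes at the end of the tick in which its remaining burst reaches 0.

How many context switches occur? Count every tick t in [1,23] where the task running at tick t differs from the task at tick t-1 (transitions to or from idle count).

context switches = 9

t=0: queue=[A,C,E,G] q_used=0 → run A
t=1: queue=[A,C,E,G,D,F,H] q_used=1 → run A
t=2: queue=[C,E,G,D,F,H] q_used=0 → run C
t=3: queue=[C,E,G,D,F,H] q_used=1 → run C
t=4: queue=[C,E,G,D,F,H] q_used=2 → run C
t=5: queue=[E,G,D,F,H] q_used=0 → run E
t=6: queue=[E,G,D,F,H] q_used=1 → run E
t=7: queue=[E,G,D,F,H] q_used=2 → run E
t=8: queue=[E,G,D,F,H] q_used=3 → run E
t=9: queue=[G,D,F,H,E] q_used=0 → run G
t=10: queue=[G,D,F,H,E] q_used=1 → run G
t=11: queue=[D,F,H,E] q_used=0 → run D
t=12: queue=[D,F,H,E] q_used=1 → run D
t=13: queue=[D,F,H,E] q_used=2 → run D
t=14: queue=[D,F,H,E] q_used=3 → run D
t=15: queue=[F,H,E] q_used=0 → run F
t=16: queue=[F,H,E] q_used=1 → run F
t=17: queue=[H,E] q_used=0 → run H
t=18: queue=[H,E] q_used=1 → run H
t=19: queue=[H,E] q_used=2 → run H
t=20: queue=[H,E] q_used=3 → run H
t=21: queue=[E,H] q_used=0 → run E
t=22: queue=[H] q_used=0 → run H
t=23: (idle)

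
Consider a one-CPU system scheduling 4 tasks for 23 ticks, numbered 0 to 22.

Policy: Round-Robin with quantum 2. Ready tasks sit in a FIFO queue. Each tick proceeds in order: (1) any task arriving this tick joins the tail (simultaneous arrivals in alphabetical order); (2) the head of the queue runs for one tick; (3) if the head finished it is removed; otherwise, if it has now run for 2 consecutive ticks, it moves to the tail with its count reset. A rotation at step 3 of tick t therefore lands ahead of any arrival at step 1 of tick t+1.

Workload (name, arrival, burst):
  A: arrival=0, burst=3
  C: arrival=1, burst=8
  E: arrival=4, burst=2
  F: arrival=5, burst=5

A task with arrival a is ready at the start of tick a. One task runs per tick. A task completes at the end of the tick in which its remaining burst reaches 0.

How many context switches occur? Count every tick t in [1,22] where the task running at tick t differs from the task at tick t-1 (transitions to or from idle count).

context switches = 10

t=0: queue=[A] q_used=0 → run A
t=1: queue=[A,C] q_used=1 → run A
t=2: queue=[C,A] q_used=0 → run C
t=3: queue=[C,A] q_used=1 → run C
t=4: queue=[A,C,E] q_used=0 → run A
t=5: queue=[C,E,F] q_used=0 → run C
t=6: queue=[C,E,F] q_used=1 → run C
t=7: queue=[E,F,C] q_used=0 → run E
t=8: queue=[E,F,C] q_used=1 → run E
t=9: queue=[F,C] q_used=0 → run F
t=10: queue=[F,C] q_used=1 → run F
t=11: queue=[C,F] q_used=0 → run C
t=12: queue=[C,F] q_used=1 → run C
t=13: queue=[F,C] q_used=0 → run F
t=14: queue=[F,C] q_used=1 → run F
t=15: queue=[C,F] q_used=0 → run C
t=16: queue=[C,F] q_used=1 → run C
t=17: queue=[F] q_used=0 → run F
t=18: (idle)
t=19: (idle)
t=20: (idle)
t=21: (idle)
t=22: (idle)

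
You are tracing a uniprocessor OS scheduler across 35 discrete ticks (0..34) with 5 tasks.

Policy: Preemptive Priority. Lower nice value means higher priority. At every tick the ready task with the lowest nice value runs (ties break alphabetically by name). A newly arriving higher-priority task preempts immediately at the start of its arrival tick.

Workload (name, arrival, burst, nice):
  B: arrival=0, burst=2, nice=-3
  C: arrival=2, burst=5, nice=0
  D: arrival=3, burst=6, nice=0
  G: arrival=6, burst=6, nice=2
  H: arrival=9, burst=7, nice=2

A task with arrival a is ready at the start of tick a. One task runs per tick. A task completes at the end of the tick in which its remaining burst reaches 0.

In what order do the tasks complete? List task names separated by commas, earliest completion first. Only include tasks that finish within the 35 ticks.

completion order = B, C, D, G, H

t=0: ready={B} → run B
t=1: ready={B} → run B
t=2: ready={C} → run C
t=3: ready={C,D} → run C
t=4: ready={C,D} → run C
t=5: ready={C,D} → run C
t=6: ready={C,D,G} → run C
t=7: ready={D,G} → run D
t=8: ready={D,G} → run D
t=9: ready={D,G,H} → run D
t=10: ready={D,G,H} → run D
t=11: ready={D,G,H} → run D
t=12: ready={D,G,H} → run D
t=13: ready={G,H} → run G
t=14: ready={G,H} → run G
t=15: ready={G,H} → run G
t=16: ready={G,H} → run G
t=17: ready={G,H} → run G
t=18: ready={G,H} → run G
t=19: ready={H} → run H
t=20: ready={H} → run H
t=21: ready={H} → run H
t=22: ready={H} → run H
t=23: ready={H} → run H
t=24: ready={H} → run H
t=25: ready={H} → run H
t=26: (idle)
t=27: (idle)
t=28: (idle)
t=29: (idle)
t=30: (idle)
t=31: (idle)
t=32: (idle)
t=33: (idle)
t=34: (idle)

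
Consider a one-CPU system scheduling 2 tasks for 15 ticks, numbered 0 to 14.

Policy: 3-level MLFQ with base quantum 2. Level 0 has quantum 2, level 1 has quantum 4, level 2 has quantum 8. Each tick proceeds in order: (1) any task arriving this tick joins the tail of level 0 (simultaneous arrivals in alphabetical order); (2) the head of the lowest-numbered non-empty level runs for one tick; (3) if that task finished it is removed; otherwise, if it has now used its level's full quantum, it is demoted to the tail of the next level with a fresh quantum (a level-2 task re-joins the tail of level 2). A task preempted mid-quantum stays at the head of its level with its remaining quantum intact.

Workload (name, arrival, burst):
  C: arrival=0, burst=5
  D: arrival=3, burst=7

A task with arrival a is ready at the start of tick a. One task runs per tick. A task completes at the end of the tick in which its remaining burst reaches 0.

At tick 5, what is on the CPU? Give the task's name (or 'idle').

running at tick 5 = C

t=0: L0/L1/L2 = C/-/- → run C
t=1: L0/L1/L2 = C/-/- → run C
t=2: L0/L1/L2 = -/C/- → run C
t=3: L0/L1/L2 = D/C/- → run D
t=4: L0/L1/L2 = D/C/- → run D
t=5: L0/L1/L2 = -/CD/- → run C
t=6: L0/L1/L2 = -/CD/- → run C
t=7: L0/L1/L2 = -/D/- → run D
t=8: L0/L1/L2 = -/D/- → run D
t=9: L0/L1/L2 = -/D/- → run D
t=10: L0/L1/L2 = -/D/- → run D
t=11: L0/L1/L2 = -/-/D → run D
t=12: (idle)
t=13: (idle)
t=14: (idle)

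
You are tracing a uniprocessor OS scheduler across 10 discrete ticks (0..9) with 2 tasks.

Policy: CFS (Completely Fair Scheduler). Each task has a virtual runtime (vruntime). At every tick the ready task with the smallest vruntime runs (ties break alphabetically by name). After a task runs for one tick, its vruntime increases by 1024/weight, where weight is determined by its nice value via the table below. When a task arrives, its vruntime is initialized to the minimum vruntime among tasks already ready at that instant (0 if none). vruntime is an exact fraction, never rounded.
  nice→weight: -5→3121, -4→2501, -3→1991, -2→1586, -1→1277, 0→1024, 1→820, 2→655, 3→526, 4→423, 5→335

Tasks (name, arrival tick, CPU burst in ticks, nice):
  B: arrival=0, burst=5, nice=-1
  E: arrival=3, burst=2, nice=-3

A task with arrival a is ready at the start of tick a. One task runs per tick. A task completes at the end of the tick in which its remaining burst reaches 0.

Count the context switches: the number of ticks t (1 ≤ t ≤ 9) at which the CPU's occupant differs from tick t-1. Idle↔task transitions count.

t=0: vr[B=0] → run B
t=1: vr[B=1024/1277] → run B
t=2: vr[B=2048/1277] → run B
t=3: vr[B=3072/1277 E=3072/1277] → run B
t=4: vr[B=4096/1277 E=3072/1277] → run E
t=5: vr[B=4096/1277 E=7424000/2542507] → run E
t=6: vr[B=4096/1277] → run B
t=7: (idle)
t=8: (idle)
t=9: (idle)

context switches = 3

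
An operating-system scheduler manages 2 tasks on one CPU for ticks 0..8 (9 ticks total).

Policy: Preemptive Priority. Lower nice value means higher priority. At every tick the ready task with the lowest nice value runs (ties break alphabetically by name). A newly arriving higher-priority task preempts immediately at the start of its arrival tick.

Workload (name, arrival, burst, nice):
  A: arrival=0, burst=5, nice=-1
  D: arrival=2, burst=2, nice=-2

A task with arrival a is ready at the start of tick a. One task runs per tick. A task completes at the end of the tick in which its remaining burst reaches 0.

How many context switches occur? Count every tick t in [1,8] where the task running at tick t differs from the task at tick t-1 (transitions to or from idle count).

t=0: ready={A} → run A
t=1: ready={A} → run A
t=2: ready={A,D} → run D
t=3: ready={A,D} → run D
t=4: ready={A} → run A
t=5: ready={A} → run A
t=6: ready={A} → run A
t=7: (idle)
t=8: (idle)

context switches = 3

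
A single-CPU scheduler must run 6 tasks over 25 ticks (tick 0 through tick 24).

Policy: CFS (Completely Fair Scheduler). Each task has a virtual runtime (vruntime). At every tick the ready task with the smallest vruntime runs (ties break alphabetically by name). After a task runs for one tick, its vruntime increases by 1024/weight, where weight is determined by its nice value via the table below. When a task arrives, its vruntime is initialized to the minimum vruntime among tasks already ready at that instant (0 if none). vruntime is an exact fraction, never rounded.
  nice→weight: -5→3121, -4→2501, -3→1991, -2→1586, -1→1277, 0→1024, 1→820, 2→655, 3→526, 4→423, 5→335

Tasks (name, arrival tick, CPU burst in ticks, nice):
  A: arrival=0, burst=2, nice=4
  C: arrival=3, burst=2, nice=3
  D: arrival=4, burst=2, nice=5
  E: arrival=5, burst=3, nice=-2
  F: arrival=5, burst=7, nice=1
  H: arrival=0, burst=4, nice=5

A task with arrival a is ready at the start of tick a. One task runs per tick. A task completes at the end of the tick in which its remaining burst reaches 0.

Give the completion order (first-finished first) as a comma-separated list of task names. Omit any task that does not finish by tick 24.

t=0: vr[A=0 H=0] → run A
t=1: vr[A=1024/423 H=0] → run H
t=2: vr[A=1024/423 H=1024/335] → run A
t=3: vr[C=1024/335 H=1024/335] → run C
t=4: vr[C=440832/88105 D=1024/335 H=1024/335] → run D
t=5: vr[C=440832/88105 D=2048/335 E=1024/335 F=1024/335 H=1024/335] → run E
t=6: vr[C=440832/88105 D=2048/335 E=983552/265655 F=1024/335 H=1024/335] → run F
t=7: vr[C=440832/88105 D=2048/335 E=983552/265655 F=59136/13735 H=1024/335] → run H
t=8: vr[C=440832/88105 D=2048/335 E=983552/265655 F=59136/13735 H=2048/335] → run E
t=9: vr[C=440832/88105 D=2048/335 E=1155072/265655 F=59136/13735 H=2048/335] → run F
t=10: vr[C=440832/88105 D=2048/335 E=1155072/265655 F=76288/13735 H=2048/335] → run E
t=11: vr[C=440832/88105 D=2048/335 F=76288/13735 H=2048/335] → run C
t=12: vr[D=2048/335 F=76288/13735 H=2048/335] → run F
t=13: vr[D=2048/335 F=18688/2747 H=2048/335] → run D
t=14: vr[F=18688/2747 H=2048/335] → run H
t=15: vr[F=18688/2747 H=3072/335] → run F
t=16: vr[F=110592/13735 H=3072/335] → run F
t=17: vr[F=127744/13735 H=3072/335] → run H
t=18: vr[F=127744/13735] → run F
t=19: vr[F=144896/13735] → run F
t=20: (idle)
t=21: (idle)
t=22: (idle)
t=23: (idle)
t=24: (idle)

completion order = A, E, C, D, H, F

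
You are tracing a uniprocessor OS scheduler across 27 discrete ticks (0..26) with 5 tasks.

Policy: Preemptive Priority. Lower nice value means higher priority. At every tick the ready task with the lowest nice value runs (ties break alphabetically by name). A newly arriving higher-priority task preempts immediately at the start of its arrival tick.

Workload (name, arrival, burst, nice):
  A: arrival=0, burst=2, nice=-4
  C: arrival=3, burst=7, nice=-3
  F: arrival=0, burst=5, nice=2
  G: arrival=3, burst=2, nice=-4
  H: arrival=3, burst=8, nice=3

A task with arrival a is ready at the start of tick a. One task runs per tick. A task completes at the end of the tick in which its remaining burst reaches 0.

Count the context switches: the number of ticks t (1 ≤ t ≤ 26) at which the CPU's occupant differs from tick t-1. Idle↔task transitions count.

t=0: ready={A,F} → run A
t=1: ready={A,F} → run A
t=2: ready={F} → run F
t=3: ready={C,F,G,H} → run G
t=4: ready={C,F,G,H} → run G
t=5: ready={C,F,H} → run C
t=6: ready={C,F,H} → run C
t=7: ready={C,F,H} → run C
t=8: ready={C,F,H} → run C
t=9: ready={C,F,H} → run C
t=10: ready={C,F,H} → run C
t=11: ready={C,F,H} → run C
t=12: ready={F,H} → run F
t=13: ready={F,H} → run F
t=14: ready={F,H} → run F
t=15: ready={F,H} → run F
t=16: ready={H} → run H
t=17: ready={H} → run H
t=18: ready={H} → run H
t=19: ready={H} → run H
t=20: ready={H} → run H
t=21: ready={H} → run H
t=22: ready={H} → run H
t=23: ready={H} → run H
t=24: (idle)
t=25: (idle)
t=26: (idle)

context switches = 6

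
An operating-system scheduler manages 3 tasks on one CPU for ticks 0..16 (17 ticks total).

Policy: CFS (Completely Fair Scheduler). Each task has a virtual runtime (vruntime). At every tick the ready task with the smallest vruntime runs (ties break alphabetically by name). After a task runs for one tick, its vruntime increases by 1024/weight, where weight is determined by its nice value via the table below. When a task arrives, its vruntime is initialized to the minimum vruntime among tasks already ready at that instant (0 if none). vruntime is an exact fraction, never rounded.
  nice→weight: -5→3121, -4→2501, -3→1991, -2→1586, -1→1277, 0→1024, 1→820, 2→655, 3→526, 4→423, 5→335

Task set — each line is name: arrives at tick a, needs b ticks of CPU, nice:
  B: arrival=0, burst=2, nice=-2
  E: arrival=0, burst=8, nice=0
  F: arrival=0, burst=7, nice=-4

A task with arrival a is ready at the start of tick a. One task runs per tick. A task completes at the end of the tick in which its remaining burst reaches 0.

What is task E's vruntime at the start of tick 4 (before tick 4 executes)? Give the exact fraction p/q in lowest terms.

vruntime(E, start of tick 4) = 1/1

t=0: vr[B=0 E=0 F=0] → run B
t=1: vr[B=512/793 E=0 F=0] → run E
t=2: vr[B=512/793 E=1 F=0] → run F
t=3: vr[B=512/793 E=1 F=1024/2501] → run F
t=4: vr[B=512/793 E=1 F=2048/2501] → run B
t=5: vr[E=1 F=2048/2501] → run F
t=6: vr[E=1 F=3072/2501] → run E
t=7: vr[E=2 F=3072/2501] → run F
t=8: vr[E=2 F=4096/2501] → run F
t=9: vr[E=2 F=5120/2501] → run E
t=10: vr[E=3 F=5120/2501] → run F
t=11: vr[E=3 F=6144/2501] → run F
t=12: vr[E=3] → run E
t=13: vr[E=4] → run E
t=14: vr[E=5] → run E
t=15: vr[E=6] → run E
t=16: vr[E=7] → run E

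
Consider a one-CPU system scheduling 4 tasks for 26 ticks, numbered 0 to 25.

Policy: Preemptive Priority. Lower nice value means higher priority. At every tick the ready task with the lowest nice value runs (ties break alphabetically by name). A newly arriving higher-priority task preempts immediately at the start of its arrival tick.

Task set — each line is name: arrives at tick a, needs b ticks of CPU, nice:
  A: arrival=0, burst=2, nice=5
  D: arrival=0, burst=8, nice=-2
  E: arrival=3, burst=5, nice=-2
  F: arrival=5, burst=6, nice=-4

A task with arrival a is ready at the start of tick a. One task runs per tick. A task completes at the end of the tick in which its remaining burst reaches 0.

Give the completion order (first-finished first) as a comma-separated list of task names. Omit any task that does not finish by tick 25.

completion order = F, D, E, A

t=0: ready={A,D} → run D
t=1: ready={A,D} → run D
t=2: ready={A,D} → run D
t=3: ready={A,D,E} → run D
t=4: ready={A,D,E} → run D
t=5: ready={A,D,E,F} → run F
t=6: ready={A,D,E,F} → run F
t=7: ready={A,D,E,F} → run F
t=8: ready={A,D,E,F} → run F
t=9: ready={A,D,E,F} → run F
t=10: ready={A,D,E,F} → run F
t=11: ready={A,D,E} → run D
t=12: ready={A,D,E} → run D
t=13: ready={A,D,E} → run D
t=14: ready={A,E} → run E
t=15: ready={A,E} → run E
t=16: ready={A,E} → run E
t=17: ready={A,E} → run E
t=18: ready={A,E} → run E
t=19: ready={A} → run A
t=20: ready={A} → run A
t=21: (idle)
t=22: (idle)
t=23: (idle)
t=24: (idle)
t=25: (idle)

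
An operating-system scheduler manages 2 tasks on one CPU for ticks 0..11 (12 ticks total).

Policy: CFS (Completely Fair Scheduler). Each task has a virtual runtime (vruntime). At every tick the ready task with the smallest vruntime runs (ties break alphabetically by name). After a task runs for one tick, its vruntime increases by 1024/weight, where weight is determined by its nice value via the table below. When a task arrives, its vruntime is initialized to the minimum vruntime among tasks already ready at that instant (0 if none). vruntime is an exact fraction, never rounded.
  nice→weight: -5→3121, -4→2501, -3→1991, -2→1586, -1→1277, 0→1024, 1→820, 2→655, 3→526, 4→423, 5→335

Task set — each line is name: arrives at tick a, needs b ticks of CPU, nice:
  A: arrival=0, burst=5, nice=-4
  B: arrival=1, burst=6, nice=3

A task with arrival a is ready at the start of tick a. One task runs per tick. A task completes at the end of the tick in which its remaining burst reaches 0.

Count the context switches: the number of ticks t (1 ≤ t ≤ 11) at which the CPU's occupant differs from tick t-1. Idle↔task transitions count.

context switches = 4

t=0: vr[A=0] → run A
t=1: vr[A=1024/2501 B=1024/2501] → run A
t=2: vr[A=2048/2501 B=1024/2501] → run B
t=3: vr[A=2048/2501 B=1549824/657763] → run A
t=4: vr[A=3072/2501 B=1549824/657763] → run A
t=5: vr[A=4096/2501 B=1549824/657763] → run A
t=6: vr[B=1549824/657763] → run B
t=7: vr[B=2830336/657763] → run B
t=8: vr[B=4110848/657763] → run B
t=9: vr[B=5391360/657763] → run B
t=10: vr[B=6671872/657763] → run B
t=11: (idle)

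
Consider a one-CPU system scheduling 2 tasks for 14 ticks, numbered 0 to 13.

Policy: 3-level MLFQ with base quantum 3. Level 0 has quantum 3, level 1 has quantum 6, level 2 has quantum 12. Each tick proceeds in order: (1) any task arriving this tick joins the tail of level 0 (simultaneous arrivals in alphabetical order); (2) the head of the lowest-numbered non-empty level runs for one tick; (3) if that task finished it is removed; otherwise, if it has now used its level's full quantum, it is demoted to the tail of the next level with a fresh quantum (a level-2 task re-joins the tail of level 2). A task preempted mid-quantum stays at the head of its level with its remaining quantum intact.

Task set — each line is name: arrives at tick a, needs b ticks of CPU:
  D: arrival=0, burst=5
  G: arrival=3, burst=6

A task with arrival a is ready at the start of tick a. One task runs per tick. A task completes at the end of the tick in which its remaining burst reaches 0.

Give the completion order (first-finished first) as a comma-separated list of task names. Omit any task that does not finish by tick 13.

t=0: L0/L1/L2 = D/-/- → run D
t=1: L0/L1/L2 = D/-/- → run D
t=2: L0/L1/L2 = D/-/- → run D
t=3: L0/L1/L2 = G/D/- → run G
t=4: L0/L1/L2 = G/D/- → run G
t=5: L0/L1/L2 = G/D/- → run G
t=6: L0/L1/L2 = -/DG/- → run D
t=7: L0/L1/L2 = -/DG/- → run D
t=8: L0/L1/L2 = -/G/- → run G
t=9: L0/L1/L2 = -/G/- → run G
t=10: L0/L1/L2 = -/G/- → run G
t=11: (idle)
t=12: (idle)
t=13: (idle)

completion order = D, G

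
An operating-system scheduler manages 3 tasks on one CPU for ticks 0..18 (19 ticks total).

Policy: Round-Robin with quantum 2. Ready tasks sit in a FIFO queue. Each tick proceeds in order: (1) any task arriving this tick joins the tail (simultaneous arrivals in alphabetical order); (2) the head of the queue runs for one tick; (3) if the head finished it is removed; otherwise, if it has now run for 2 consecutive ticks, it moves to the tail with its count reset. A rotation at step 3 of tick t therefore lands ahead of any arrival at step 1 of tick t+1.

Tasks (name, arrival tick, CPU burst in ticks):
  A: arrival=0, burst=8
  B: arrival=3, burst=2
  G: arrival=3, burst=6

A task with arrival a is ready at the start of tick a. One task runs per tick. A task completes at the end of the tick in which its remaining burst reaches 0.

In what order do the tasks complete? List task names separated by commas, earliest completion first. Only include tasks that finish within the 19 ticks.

t=0: queue=[A] q_used=0 → run A
t=1: queue=[A] q_used=1 → run A
t=2: queue=[A] q_used=0 → run A
t=3: queue=[A,B,G] q_used=1 → run A
t=4: queue=[B,G,A] q_used=0 → run B
t=5: queue=[B,G,A] q_used=1 → run B
t=6: queue=[G,A] q_used=0 → run G
t=7: queue=[G,A] q_used=1 → run G
t=8: queue=[A,G] q_used=0 → run A
t=9: queue=[A,G] q_used=1 → run A
t=10: queue=[G,A] q_used=0 → run G
t=11: queue=[G,A] q_used=1 → run G
t=12: queue=[A,G] q_used=0 → run A
t=13: queue=[A,G] q_used=1 → run A
t=14: queue=[G] q_used=0 → run G
t=15: queue=[G] q_used=1 → run G
t=16: (idle)
t=17: (idle)
t=18: (idle)

completion order = B, A, G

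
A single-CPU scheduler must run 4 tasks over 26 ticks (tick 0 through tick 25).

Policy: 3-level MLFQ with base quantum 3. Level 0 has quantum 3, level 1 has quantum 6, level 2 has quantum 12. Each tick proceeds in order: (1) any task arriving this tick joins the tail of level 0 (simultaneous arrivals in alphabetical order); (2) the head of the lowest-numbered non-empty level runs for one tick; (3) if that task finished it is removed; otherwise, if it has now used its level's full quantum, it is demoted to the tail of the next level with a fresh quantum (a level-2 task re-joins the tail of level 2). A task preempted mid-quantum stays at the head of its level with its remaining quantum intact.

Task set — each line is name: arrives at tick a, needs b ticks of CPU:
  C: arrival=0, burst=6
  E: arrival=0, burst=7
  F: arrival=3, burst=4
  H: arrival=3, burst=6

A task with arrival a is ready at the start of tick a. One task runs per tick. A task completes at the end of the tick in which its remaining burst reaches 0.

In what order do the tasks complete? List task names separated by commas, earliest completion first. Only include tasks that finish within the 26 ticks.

t=0: L0/L1/L2 = CE/-/- → run C
t=1: L0/L1/L2 = CE/-/- → run C
t=2: L0/L1/L2 = CE/-/- → run C
t=3: L0/L1/L2 = EFH/C/- → run E
t=4: L0/L1/L2 = EFH/C/- → run E
t=5: L0/L1/L2 = EFH/C/- → run E
t=6: L0/L1/L2 = FH/CE/- → run F
t=7: L0/L1/L2 = FH/CE/- → run F
t=8: L0/L1/L2 = FH/CE/- → run F
t=9: L0/L1/L2 = H/CEF/- → run H
t=10: L0/L1/L2 = H/CEF/- → run H
t=11: L0/L1/L2 = H/CEF/- → run H
t=12: L0/L1/L2 = -/CEFH/- → run C
t=13: L0/L1/L2 = -/CEFH/- → run C
t=14: L0/L1/L2 = -/CEFH/- → run C
t=15: L0/L1/L2 = -/EFH/- → run E
t=16: L0/L1/L2 = -/EFH/- → run E
t=17: L0/L1/L2 = -/EFH/- → run E
t=18: L0/L1/L2 = -/EFH/- → run E
t=19: L0/L1/L2 = -/FH/- → run F
t=20: L0/L1/L2 = -/H/- → run H
t=21: L0/L1/L2 = -/H/- → run H
t=22: L0/L1/L2 = -/H/- → run H
t=23: (idle)
t=24: (idle)
t=25: (idle)

completion order = C, E, F, H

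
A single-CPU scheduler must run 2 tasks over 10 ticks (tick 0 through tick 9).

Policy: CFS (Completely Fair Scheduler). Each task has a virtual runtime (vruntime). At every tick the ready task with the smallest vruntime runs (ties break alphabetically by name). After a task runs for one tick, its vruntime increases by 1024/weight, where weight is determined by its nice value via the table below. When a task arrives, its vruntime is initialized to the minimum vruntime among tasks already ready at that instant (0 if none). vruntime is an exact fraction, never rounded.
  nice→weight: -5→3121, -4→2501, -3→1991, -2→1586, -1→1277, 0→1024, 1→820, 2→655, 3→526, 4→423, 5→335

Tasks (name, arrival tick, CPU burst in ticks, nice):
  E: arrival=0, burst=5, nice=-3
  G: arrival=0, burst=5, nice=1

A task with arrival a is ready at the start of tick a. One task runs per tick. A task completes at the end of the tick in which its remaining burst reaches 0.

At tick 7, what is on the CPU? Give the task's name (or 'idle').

running at tick 7 = G

t=0: vr[E=0 G=0] → run E
t=1: vr[E=1024/1991 G=0] → run G
t=2: vr[E=1024/1991 G=256/205] → run E
t=3: vr[E=2048/1991 G=256/205] → run E
t=4: vr[E=3072/1991 G=256/205] → run G
t=5: vr[E=3072/1991 G=512/205] → run E
t=6: vr[E=4096/1991 G=512/205] → run E
t=7: vr[G=512/205] → run G
t=8: vr[G=768/205] → run G
t=9: vr[G=1024/205] → run G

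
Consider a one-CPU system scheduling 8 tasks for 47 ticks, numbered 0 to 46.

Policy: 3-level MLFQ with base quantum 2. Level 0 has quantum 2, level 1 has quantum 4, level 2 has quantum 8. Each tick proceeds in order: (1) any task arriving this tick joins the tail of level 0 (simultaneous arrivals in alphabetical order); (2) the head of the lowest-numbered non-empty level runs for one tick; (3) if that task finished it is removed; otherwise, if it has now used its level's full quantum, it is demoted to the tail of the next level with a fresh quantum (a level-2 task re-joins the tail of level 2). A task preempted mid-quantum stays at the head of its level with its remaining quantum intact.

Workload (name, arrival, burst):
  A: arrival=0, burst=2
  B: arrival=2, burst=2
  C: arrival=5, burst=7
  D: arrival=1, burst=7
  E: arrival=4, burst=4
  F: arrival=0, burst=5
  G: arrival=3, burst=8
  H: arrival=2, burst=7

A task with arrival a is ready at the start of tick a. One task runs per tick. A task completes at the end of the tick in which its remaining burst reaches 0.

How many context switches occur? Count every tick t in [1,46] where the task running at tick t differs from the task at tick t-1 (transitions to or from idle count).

context switches = 18

t=0: L0/L1/L2 = AF/-/- → run A
t=1: L0/L1/L2 = AFD/-/- → run A
t=2: L0/L1/L2 = FDBH/-/- → run F
t=3: L0/L1/L2 = FDBHG/-/- → run F
t=4: L0/L1/L2 = DBHGE/F/- → run D
t=5: L0/L1/L2 = DBHGEC/F/- → run D
t=6: L0/L1/L2 = BHGEC/FD/- → run B
t=7: L0/L1/L2 = BHGEC/FD/- → run B
t=8: L0/L1/L2 = HGEC/FD/- → run H
t=9: L0/L1/L2 = HGEC/FD/- → run H
t=10: L0/L1/L2 = GEC/FDH/- → run G
t=11: L0/L1/L2 = GEC/FDH/- → run G
t=12: L0/L1/L2 = EC/FDHG/- → run E
t=13: L0/L1/L2 = EC/FDHG/- → run E
t=14: L0/L1/L2 = C/FDHGE/- → run C
t=15: L0/L1/L2 = C/FDHGE/- → run C
t=16: L0/L1/L2 = -/FDHGEC/- → run F
t=17: L0/L1/L2 = -/FDHGEC/- → run F
t=18: L0/L1/L2 = -/FDHGEC/- → run F
t=19: L0/L1/L2 = -/DHGEC/- → run D
t=20: L0/L1/L2 = -/DHGEC/- → run D
t=21: L0/L1/L2 = -/DHGEC/- → run D
t=22: L0/L1/L2 = -/DHGEC/- → run D
t=23: L0/L1/L2 = -/HGEC/D → run H
t=24: L0/L1/L2 = -/HGEC/D → run H
t=25: L0/L1/L2 = -/HGEC/D → run H
t=26: L0/L1/L2 = -/HGEC/D → run H
t=27: L0/L1/L2 = -/GEC/DH → run G
t=28: L0/L1/L2 = -/GEC/DH → run G
t=29: L0/L1/L2 = -/GEC/DH → run G
t=30: L0/L1/L2 = -/GEC/DH → run G
t=31: L0/L1/L2 = -/EC/DHG → run E
t=32: L0/L1/L2 = -/EC/DHG → run E
t=33: L0/L1/L2 = -/C/DHG → run C
t=34: L0/L1/L2 = -/C/DHG → run C
t=35: L0/L1/L2 = -/C/DHG → run C
t=36: L0/L1/L2 = -/C/DHG → run C
t=37: L0/L1/L2 = -/-/DHGC → run D
t=38: L0/L1/L2 = -/-/HGC → run H
t=39: L0/L1/L2 = -/-/GC → run G
t=40: L0/L1/L2 = -/-/GC → run G
t=41: L0/L1/L2 = -/-/C → run C
t=42: (idle)
t=43: (idle)
t=44: (idle)
t=45: (idle)
t=46: (idle)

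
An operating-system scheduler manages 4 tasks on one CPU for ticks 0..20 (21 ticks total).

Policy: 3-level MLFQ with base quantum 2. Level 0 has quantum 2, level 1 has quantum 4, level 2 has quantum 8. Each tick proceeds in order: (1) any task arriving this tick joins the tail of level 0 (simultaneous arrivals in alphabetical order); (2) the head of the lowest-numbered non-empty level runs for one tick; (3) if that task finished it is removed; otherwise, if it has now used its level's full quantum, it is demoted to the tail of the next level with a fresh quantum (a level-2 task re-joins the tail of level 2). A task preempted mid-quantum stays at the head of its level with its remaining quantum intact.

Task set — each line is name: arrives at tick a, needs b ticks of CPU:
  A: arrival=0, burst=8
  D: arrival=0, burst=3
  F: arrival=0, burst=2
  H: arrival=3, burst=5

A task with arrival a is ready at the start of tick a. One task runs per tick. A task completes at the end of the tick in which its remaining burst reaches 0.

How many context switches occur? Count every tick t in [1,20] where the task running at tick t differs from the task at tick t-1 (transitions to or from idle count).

t=0: L0/L1/L2 = ADF/-/- → run A
t=1: L0/L1/L2 = ADF/-/- → run A
t=2: L0/L1/L2 = DF/A/- → run D
t=3: L0/L1/L2 = DFH/A/- → run D
t=4: L0/L1/L2 = FH/AD/- → run F
t=5: L0/L1/L2 = FH/AD/- → run F
t=6: L0/L1/L2 = H/AD/- → run H
t=7: L0/L1/L2 = H/AD/- → run H
t=8: L0/L1/L2 = -/ADH/- → run A
t=9: L0/L1/L2 = -/ADH/- → run A
t=10: L0/L1/L2 = -/ADH/- → run A
t=11: L0/L1/L2 = -/ADH/- → run A
t=12: L0/L1/L2 = -/DH/A → run D
t=13: L0/L1/L2 = -/H/A → run H
t=14: L0/L1/L2 = -/H/A → run H
t=15: L0/L1/L2 = -/H/A → run H
t=16: L0/L1/L2 = -/-/A → run A
t=17: L0/L1/L2 = -/-/A → run A
t=18: (idle)
t=19: (idle)
t=20: (idle)

context switches = 8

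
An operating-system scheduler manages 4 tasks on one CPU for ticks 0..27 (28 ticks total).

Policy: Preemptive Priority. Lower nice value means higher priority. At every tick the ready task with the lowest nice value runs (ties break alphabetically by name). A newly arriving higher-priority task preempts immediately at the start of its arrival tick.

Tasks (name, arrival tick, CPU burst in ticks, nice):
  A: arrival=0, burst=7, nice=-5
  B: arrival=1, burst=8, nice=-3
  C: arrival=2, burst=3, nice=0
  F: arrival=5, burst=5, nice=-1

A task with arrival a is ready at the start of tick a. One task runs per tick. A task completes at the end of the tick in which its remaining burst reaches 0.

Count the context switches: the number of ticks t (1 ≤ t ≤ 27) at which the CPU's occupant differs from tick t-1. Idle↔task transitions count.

context switches = 4

t=0: ready={A} → run A
t=1: ready={A,B} → run A
t=2: ready={A,B,C} → run A
t=3: ready={A,B,C} → run A
t=4: ready={A,B,C} → run A
t=5: ready={A,B,C,F} → run A
t=6: ready={A,B,C,F} → run A
t=7: ready={B,C,F} → run B
t=8: ready={B,C,F} → run B
t=9: ready={B,C,F} → run B
t=10: ready={B,C,F} → run B
t=11: ready={B,C,F} → run B
t=12: ready={B,C,F} → run B
t=13: ready={B,C,F} → run B
t=14: ready={B,C,F} → run B
t=15: ready={C,F} → run F
t=16: ready={C,F} → run F
t=17: ready={C,F} → run F
t=18: ready={C,F} → run F
t=19: ready={C,F} → run F
t=20: ready={C} → run C
t=21: ready={C} → run C
t=22: ready={C} → run C
t=23: (idle)
t=24: (idle)
t=25: (idle)
t=26: (idle)
t=27: (idle)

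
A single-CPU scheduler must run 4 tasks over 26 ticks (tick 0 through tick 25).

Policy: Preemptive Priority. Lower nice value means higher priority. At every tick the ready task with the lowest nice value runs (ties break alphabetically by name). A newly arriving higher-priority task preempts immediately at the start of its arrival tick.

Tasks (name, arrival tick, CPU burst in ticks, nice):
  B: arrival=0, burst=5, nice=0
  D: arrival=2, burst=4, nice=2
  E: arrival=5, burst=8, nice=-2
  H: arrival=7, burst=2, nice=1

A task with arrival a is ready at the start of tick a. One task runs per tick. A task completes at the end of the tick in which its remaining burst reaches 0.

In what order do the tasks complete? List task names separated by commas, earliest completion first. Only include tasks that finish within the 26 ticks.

t=0: ready={B} → run B
t=1: ready={B} → run B
t=2: ready={B,D} → run B
t=3: ready={B,D} → run B
t=4: ready={B,D} → run B
t=5: ready={D,E} → run E
t=6: ready={D,E} → run E
t=7: ready={D,E,H} → run E
t=8: ready={D,E,H} → run E
t=9: ready={D,E,H} → run E
t=10: ready={D,E,H} → run E
t=11: ready={D,E,H} → run E
t=12: ready={D,E,H} → run E
t=13: ready={D,H} → run H
t=14: ready={D,H} → run H
t=15: ready={D} → run D
t=16: ready={D} → run D
t=17: ready={D} → run D
t=18: ready={D} → run D
t=19: (idle)
t=20: (idle)
t=21: (idle)
t=22: (idle)
t=23: (idle)
t=24: (idle)
t=25: (idle)

completion order = B, E, H, D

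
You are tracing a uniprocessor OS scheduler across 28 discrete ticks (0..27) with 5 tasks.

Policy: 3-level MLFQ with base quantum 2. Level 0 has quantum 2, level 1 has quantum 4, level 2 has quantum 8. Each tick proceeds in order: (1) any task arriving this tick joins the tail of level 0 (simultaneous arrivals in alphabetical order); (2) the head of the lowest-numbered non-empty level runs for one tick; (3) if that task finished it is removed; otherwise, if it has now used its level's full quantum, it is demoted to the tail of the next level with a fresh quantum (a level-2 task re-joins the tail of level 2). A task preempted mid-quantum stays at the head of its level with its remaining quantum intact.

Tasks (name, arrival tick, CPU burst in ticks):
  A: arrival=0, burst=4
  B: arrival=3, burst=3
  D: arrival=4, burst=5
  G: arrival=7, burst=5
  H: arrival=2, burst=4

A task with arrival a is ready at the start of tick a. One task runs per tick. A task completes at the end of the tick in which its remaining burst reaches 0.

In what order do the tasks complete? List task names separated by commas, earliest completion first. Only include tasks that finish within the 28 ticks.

t=0: L0/L1/L2 = A/-/- → run A
t=1: L0/L1/L2 = A/-/- → run A
t=2: L0/L1/L2 = H/A/- → run H
t=3: L0/L1/L2 = HB/A/- → run H
t=4: L0/L1/L2 = BD/AH/- → run B
t=5: L0/L1/L2 = BD/AH/- → run B
t=6: L0/L1/L2 = D/AHB/- → run D
t=7: L0/L1/L2 = DG/AHB/- → run D
t=8: L0/L1/L2 = G/AHBD/- → run G
t=9: L0/L1/L2 = G/AHBD/- → run G
t=10: L0/L1/L2 = -/AHBDG/- → run A
t=11: L0/L1/L2 = -/AHBDG/- → run A
t=12: L0/L1/L2 = -/HBDG/- → run H
t=13: L0/L1/L2 = -/HBDG/- → run H
t=14: L0/L1/L2 = -/BDG/- → run B
t=15: L0/L1/L2 = -/DG/- → run D
t=16: L0/L1/L2 = -/DG/- → run D
t=17: L0/L1/L2 = -/DG/- → run D
t=18: L0/L1/L2 = -/G/- → run G
t=19: L0/L1/L2 = -/G/- → run G
t=20: L0/L1/L2 = -/G/- → run G
t=21: (idle)
t=22: (idle)
t=23: (idle)
t=24: (idle)
t=25: (idle)
t=26: (idle)
t=27: (idle)

completion order = A, H, B, D, G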